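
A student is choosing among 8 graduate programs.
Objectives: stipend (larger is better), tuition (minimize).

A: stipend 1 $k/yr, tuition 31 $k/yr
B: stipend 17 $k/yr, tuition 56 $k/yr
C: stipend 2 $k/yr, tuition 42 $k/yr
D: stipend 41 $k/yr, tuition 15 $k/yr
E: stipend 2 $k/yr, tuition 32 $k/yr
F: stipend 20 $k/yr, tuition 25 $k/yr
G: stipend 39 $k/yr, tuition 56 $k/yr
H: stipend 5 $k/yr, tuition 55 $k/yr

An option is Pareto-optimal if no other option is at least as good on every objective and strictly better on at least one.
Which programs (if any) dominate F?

D

D: stipend 41≥20, tuition 15≤25 — dominates F.
Others (A, B, C, E, G, H) are each worse than F on at least one objective.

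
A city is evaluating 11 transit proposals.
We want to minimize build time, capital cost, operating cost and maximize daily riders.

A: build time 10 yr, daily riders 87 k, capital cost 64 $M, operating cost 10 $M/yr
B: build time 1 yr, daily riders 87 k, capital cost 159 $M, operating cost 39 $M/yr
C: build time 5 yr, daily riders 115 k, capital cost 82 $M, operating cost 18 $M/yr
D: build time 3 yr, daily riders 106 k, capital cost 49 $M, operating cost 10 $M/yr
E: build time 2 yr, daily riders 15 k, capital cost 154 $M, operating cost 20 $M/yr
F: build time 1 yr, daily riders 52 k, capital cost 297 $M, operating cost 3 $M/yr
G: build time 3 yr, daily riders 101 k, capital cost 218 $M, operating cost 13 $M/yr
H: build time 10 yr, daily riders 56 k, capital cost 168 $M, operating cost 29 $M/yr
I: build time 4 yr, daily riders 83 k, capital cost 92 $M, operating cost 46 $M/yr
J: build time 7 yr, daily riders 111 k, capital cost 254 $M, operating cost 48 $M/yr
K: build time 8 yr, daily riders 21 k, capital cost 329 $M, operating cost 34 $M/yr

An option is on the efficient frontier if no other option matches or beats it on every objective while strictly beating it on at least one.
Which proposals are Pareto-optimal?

A: dominated by D (build time 3≤10, daily riders 106≥87, capital cost 49≤64, operating cost 10≤10).
B: not dominated.
C: not dominated (best daily riders).
D: not dominated (best capital cost).
E: not dominated.
F: not dominated (best operating cost).
G: dominated by D (build time 3≤3, daily riders 106≥101, capital cost 49≤218, operating cost 10≤13).
H: dominated by A (build time 10≤10, daily riders 87≥56, capital cost 64≤168, operating cost 10≤29).
I: dominated by D (build time 3≤4, daily riders 106≥83, capital cost 49≤92, operating cost 10≤46).
J: dominated by C (build time 5≤7, daily riders 115≥111, capital cost 82≤254, operating cost 18≤48).
K: dominated by C (build time 5≤8, daily riders 115≥21, capital cost 82≤329, operating cost 18≤34).

B, C, D, E, F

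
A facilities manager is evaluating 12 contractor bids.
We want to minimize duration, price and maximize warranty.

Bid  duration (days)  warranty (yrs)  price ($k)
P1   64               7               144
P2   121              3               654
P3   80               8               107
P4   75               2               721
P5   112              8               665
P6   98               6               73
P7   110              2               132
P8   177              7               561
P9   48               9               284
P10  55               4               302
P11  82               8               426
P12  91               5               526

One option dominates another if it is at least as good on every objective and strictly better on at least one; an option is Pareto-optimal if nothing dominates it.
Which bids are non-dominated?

P1, P3, P6, P9

P1: not dominated.
P2: dominated by P1 (duration 64≤121, warranty 7≥3, price 144≤654).
P3: not dominated.
P4: dominated by P1 (duration 64≤75, warranty 7≥2, price 144≤721).
P5: dominated by P3 (duration 80≤112, warranty 8≥8, price 107≤665).
P6: not dominated (best price).
P7: dominated by P3 (duration 80≤110, warranty 8≥2, price 107≤132).
P8: dominated by P1 (duration 64≤177, warranty 7≥7, price 144≤561).
P9: not dominated (best duration).
P10: dominated by P9 (duration 48≤55, warranty 9≥4, price 284≤302).
P11: dominated by P3 (duration 80≤82, warranty 8≥8, price 107≤426).
P12: dominated by P1 (duration 64≤91, warranty 7≥5, price 144≤526).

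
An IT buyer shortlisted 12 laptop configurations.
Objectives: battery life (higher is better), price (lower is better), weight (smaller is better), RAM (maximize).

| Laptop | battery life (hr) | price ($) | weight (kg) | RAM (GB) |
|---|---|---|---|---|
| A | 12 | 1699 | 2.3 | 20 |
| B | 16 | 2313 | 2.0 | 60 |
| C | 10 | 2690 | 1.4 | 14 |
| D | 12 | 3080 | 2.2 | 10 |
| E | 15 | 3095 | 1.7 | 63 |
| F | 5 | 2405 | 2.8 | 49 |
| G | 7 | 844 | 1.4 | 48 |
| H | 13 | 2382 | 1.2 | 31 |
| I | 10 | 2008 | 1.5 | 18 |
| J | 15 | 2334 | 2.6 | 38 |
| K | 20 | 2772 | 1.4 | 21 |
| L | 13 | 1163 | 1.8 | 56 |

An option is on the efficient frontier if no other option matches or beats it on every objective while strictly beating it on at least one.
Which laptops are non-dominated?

A: dominated by L (battery life 13≥12, price 1163≤1699, weight 1.8≤2.3, RAM 56≥20).
B: not dominated.
C: dominated by H (battery life 13≥10, price 2382≤2690, weight 1.2≤1.4, RAM 31≥14).
D: dominated by B (battery life 16≥12, price 2313≤3080, weight 2.0≤2.2, RAM 60≥10).
E: not dominated (best RAM).
F: dominated by B (battery life 16≥5, price 2313≤2405, weight 2.0≤2.8, RAM 60≥49).
G: not dominated (best price).
H: not dominated (best weight).
I: not dominated.
J: dominated by B (battery life 16≥15, price 2313≤2334, weight 2.0≤2.6, RAM 60≥38).
K: not dominated (best battery life).
L: not dominated.

B, E, G, H, I, K, L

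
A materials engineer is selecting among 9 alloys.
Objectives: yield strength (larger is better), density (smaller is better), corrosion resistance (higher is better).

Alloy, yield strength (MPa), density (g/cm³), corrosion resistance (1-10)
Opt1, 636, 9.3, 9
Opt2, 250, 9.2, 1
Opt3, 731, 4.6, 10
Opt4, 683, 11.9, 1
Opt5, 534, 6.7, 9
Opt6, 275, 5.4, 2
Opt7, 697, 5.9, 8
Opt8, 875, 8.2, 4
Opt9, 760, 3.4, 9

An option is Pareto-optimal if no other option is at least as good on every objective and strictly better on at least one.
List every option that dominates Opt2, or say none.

Opt3: yield strength 731≥250, density 4.6≤9.2, corrosion resistance 10≥1 — dominates Opt2.
Opt5: yield strength 534≥250, density 6.7≤9.2, corrosion resistance 9≥1 — dominates Opt2.
Opt6: yield strength 275≥250, density 5.4≤9.2, corrosion resistance 2≥1 — dominates Opt2.
Opt7: yield strength 697≥250, density 5.9≤9.2, corrosion resistance 8≥1 — dominates Opt2.
Opt8: yield strength 875≥250, density 8.2≤9.2, corrosion resistance 4≥1 — dominates Opt2.
Opt9: yield strength 760≥250, density 3.4≤9.2, corrosion resistance 9≥1 — dominates Opt2.
Others (Opt1, Opt4) are each worse than Opt2 on at least one objective.

Opt3, Opt5, Opt6, Opt7, Opt8, Opt9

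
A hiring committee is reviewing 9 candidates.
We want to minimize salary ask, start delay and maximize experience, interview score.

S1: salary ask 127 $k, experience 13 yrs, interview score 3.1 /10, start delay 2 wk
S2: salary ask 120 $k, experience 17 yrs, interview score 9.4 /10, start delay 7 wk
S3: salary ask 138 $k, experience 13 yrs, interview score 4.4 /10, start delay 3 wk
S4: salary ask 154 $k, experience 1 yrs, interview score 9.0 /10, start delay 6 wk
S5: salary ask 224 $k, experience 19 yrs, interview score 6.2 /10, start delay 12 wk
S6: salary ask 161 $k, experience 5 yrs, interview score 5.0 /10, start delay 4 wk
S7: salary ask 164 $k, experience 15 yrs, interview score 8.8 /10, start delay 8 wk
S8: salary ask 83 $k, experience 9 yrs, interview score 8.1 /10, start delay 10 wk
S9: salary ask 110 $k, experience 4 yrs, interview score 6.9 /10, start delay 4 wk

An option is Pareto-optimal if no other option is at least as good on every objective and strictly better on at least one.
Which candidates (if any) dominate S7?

S2

S2: salary ask 120≤164, experience 17≥15, interview score 9.4≥8.8, start delay 7≤8 — dominates S7.
Others (S1, S3, S4, S5, S6, S8, S9) are each worse than S7 on at least one objective.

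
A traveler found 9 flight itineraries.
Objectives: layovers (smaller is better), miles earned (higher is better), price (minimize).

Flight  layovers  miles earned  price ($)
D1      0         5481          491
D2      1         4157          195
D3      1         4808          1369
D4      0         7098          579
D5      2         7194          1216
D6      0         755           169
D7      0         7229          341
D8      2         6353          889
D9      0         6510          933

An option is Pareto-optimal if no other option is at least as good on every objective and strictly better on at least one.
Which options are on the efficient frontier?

D1: dominated by D7 (layovers 0≤0, miles earned 7229≥5481, price 341≤491).
D2: not dominated.
D3: dominated by D1 (layovers 0≤1, miles earned 5481≥4808, price 491≤1369).
D4: dominated by D7 (layovers 0≤0, miles earned 7229≥7098, price 341≤579).
D5: dominated by D7 (layovers 0≤2, miles earned 7229≥7194, price 341≤1216).
D6: not dominated (best price).
D7: not dominated (best miles earned).
D8: dominated by D4 (layovers 0≤2, miles earned 7098≥6353, price 579≤889).
D9: dominated by D4 (layovers 0≤0, miles earned 7098≥6510, price 579≤933).

D2, D6, D7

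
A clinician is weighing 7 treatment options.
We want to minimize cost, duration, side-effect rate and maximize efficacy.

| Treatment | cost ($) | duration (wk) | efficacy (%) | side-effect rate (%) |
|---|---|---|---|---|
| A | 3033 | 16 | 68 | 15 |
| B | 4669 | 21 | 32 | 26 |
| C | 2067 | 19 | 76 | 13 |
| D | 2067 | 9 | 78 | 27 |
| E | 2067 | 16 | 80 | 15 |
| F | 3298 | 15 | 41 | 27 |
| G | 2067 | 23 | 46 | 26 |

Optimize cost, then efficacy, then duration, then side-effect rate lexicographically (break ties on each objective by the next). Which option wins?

First minimize cost: best is 2067, kept {C, D, E, G}.
Then maximize efficacy: best is 80, kept {E}.

E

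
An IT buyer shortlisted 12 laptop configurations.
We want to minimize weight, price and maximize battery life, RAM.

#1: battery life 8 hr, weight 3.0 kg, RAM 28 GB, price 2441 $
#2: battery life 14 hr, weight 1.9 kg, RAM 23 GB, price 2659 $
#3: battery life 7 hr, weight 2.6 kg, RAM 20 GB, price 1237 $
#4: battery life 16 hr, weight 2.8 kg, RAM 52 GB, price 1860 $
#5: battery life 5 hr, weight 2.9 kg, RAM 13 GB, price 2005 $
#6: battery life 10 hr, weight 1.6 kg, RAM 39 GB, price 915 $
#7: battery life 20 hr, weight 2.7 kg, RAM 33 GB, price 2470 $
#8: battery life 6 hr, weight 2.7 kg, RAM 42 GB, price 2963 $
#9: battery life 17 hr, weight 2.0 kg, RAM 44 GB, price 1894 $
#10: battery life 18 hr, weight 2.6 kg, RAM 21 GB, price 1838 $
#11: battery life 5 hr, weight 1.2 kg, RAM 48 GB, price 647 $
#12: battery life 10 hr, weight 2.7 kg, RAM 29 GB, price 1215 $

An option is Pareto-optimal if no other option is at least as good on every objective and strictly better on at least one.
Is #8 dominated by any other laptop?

Yes

#9 vs #8: battery life 17≥6, weight 2.0≤2.7, RAM 44≥42, price 1894≤2963 — #9 is at least as good on every objective and strictly better on at least one, so #9 dominates #8.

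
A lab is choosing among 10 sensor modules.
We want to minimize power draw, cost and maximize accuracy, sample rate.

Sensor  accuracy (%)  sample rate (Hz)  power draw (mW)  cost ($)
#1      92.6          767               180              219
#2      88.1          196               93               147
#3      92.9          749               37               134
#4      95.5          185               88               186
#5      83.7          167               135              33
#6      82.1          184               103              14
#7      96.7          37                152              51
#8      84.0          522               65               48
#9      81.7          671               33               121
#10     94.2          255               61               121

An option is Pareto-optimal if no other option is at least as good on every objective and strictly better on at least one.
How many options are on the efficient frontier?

9

#1: not dominated (best sample rate).
#2: dominated by #3 (accuracy 92.9≥88.1, sample rate 749≥196, power draw 37≤93, cost 134≤147).
#3: not dominated.
#4: not dominated.
#5: not dominated.
#6: not dominated (best cost).
#7: not dominated (best accuracy).
#8: not dominated.
#9: not dominated (best power draw).
#10: not dominated.
Pareto-optimal: #1, #3, #4, #5, #6, #7, #8, #9, #10 → 9.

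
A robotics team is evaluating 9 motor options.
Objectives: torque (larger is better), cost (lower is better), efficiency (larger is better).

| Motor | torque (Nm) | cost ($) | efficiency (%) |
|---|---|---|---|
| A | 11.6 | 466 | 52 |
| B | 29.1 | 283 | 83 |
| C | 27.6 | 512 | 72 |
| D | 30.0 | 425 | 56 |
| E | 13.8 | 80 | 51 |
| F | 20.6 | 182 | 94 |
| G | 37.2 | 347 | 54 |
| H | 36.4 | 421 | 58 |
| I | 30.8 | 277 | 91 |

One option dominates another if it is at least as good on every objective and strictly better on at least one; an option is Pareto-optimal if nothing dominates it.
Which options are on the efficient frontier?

E, F, G, H, I

A: dominated by B (torque 29.1≥11.6, cost 283≤466, efficiency 83≥52).
B: dominated by I (torque 30.8≥29.1, cost 277≤283, efficiency 91≥83).
C: dominated by B (torque 29.1≥27.6, cost 283≤512, efficiency 83≥72).
D: dominated by H (torque 36.4≥30.0, cost 421≤425, efficiency 58≥56).
E: not dominated (best cost).
F: not dominated (best efficiency).
G: not dominated (best torque).
H: not dominated.
I: not dominated.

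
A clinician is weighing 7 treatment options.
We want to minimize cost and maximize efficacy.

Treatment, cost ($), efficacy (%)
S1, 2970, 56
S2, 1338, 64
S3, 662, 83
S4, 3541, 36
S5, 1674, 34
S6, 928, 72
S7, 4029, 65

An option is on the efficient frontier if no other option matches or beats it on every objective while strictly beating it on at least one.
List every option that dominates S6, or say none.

S3: cost 662≤928, efficacy 83≥72 — dominates S6.
Others (S1, S2, S4, S5, S7) are each worse than S6 on at least one objective.

S3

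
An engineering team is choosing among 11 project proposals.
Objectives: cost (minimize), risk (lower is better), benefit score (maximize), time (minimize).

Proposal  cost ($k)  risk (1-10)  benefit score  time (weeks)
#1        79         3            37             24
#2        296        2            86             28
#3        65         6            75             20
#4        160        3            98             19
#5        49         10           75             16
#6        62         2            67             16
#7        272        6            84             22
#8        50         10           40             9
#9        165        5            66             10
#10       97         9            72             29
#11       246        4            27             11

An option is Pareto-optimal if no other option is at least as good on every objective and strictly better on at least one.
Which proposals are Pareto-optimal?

#2, #3, #4, #5, #6, #8, #9, #11

#1: dominated by #6 (cost 62≤79, risk 2≤3, benefit score 67≥37, time 16≤24).
#2: not dominated.
#3: not dominated.
#4: not dominated (best benefit score).
#5: not dominated (best cost).
#6: not dominated.
#7: dominated by #4 (cost 160≤272, risk 3≤6, benefit score 98≥84, time 19≤22).
#8: not dominated (best time).
#9: not dominated.
#10: dominated by #3 (cost 65≤97, risk 6≤9, benefit score 75≥72, time 20≤29).
#11: not dominated.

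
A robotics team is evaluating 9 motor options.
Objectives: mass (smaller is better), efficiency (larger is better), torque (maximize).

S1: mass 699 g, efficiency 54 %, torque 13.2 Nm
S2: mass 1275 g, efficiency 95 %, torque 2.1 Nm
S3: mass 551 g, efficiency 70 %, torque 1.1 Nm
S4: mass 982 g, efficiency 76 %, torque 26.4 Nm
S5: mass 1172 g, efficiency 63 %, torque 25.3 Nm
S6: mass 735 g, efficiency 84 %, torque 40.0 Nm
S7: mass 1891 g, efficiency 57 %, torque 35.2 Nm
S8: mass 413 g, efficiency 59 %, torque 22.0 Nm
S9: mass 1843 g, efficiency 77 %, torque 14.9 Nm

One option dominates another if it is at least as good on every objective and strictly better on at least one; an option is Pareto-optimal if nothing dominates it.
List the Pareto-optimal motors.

S2, S3, S6, S8

S1: dominated by S8 (mass 413≤699, efficiency 59≥54, torque 22.0≥13.2).
S2: not dominated (best efficiency).
S3: not dominated.
S4: dominated by S6 (mass 735≤982, efficiency 84≥76, torque 40.0≥26.4).
S5: dominated by S4 (mass 982≤1172, efficiency 76≥63, torque 26.4≥25.3).
S6: not dominated (best torque).
S7: dominated by S6 (mass 735≤1891, efficiency 84≥57, torque 40.0≥35.2).
S8: not dominated (best mass).
S9: dominated by S6 (mass 735≤1843, efficiency 84≥77, torque 40.0≥14.9).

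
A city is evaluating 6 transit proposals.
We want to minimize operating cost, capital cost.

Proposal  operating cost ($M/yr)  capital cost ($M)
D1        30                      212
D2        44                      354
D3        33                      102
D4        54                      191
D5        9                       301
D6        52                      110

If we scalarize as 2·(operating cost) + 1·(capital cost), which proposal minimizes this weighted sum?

D1: 2·30 + 1·212 = 272
D2: 2·44 + 1·354 = 442
D3: 2·33 + 1·102 = 168
D4: 2·54 + 1·191 = 299
D5: 2·9 + 1·301 = 319
D6: 2·52 + 1·110 = 214
Lowest: D3 at 168.

D3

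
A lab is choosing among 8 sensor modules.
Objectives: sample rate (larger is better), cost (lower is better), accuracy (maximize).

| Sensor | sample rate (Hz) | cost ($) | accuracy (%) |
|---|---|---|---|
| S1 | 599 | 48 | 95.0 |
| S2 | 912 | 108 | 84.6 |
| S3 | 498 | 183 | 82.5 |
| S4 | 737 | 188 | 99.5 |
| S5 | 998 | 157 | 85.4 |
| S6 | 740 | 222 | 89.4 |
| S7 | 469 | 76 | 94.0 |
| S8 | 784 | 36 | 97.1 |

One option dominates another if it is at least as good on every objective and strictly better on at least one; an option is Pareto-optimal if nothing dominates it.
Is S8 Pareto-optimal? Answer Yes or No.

Yes

S1: worse on sample rate (599 vs 784).
S2: worse on cost (108 vs 36).
S3: worse on sample rate (498 vs 784).
S4: worse on sample rate (737 vs 784).
S5: worse on cost (157 vs 36).
S6: worse on sample rate (740 vs 784).
S7: worse on sample rate (469 vs 784).
No option is at least as good as S8 on every objective and strictly better on one.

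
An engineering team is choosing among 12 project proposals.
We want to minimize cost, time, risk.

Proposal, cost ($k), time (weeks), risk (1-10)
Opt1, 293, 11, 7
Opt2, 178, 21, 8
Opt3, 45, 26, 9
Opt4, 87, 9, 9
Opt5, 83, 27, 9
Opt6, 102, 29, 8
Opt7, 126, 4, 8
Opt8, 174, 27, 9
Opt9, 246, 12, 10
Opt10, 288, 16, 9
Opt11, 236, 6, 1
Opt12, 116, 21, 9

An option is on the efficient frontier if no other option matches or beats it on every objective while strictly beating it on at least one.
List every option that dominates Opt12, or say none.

Opt4

Opt4: cost 87≤116, time 9≤21, risk 9≤9 — dominates Opt12.
Others (Opt1, Opt2, Opt3, Opt5, Opt6, Opt7, Opt8, Opt9, Opt10, Opt11) are each worse than Opt12 on at least one objective.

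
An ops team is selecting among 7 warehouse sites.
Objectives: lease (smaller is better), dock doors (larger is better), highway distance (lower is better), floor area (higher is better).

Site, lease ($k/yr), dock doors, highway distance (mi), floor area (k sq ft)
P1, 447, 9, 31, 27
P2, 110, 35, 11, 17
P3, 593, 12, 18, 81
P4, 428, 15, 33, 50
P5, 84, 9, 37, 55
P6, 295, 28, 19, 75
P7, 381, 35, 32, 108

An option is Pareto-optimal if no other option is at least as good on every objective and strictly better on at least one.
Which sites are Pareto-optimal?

P1: dominated by P6 (lease 295≤447, dock doors 28≥9, highway distance 19≤31, floor area 75≥27).
P2: not dominated (best highway distance).
P3: not dominated.
P4: dominated by P6 (lease 295≤428, dock doors 28≥15, highway distance 19≤33, floor area 75≥50).
P5: not dominated (best lease).
P6: not dominated.
P7: not dominated (best floor area).

P2, P3, P5, P6, P7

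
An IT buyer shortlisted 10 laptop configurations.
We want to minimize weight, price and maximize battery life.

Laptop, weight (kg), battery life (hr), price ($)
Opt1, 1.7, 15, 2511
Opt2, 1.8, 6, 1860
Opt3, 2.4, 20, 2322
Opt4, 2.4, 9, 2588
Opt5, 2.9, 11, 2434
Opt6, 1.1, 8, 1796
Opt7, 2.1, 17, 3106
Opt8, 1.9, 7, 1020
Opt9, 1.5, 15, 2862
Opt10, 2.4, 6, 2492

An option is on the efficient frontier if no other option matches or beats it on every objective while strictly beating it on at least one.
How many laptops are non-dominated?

Opt1: not dominated.
Opt2: dominated by Opt6 (weight 1.1≤1.8, battery life 8≥6, price 1796≤1860).
Opt3: not dominated (best battery life).
Opt4: dominated by Opt1 (weight 1.7≤2.4, battery life 15≥9, price 2511≤2588).
Opt5: dominated by Opt3 (weight 2.4≤2.9, battery life 20≥11, price 2322≤2434).
Opt6: not dominated (best weight).
Opt7: not dominated.
Opt8: not dominated (best price).
Opt9: not dominated.
Opt10: dominated by Opt2 (weight 1.8≤2.4, battery life 6≥6, price 1860≤2492).
Pareto-optimal: Opt1, Opt3, Opt6, Opt7, Opt8, Opt9 → 6.

6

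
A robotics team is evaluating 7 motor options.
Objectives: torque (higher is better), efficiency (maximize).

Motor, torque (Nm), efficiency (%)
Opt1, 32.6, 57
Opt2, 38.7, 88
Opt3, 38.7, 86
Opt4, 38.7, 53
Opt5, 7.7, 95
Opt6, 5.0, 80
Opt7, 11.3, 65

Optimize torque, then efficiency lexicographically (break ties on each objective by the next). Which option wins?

Opt2

First maximize torque: best is 38.7, kept {Opt2, Opt3, Opt4}.
Then maximize efficiency: best is 88, kept {Opt2}.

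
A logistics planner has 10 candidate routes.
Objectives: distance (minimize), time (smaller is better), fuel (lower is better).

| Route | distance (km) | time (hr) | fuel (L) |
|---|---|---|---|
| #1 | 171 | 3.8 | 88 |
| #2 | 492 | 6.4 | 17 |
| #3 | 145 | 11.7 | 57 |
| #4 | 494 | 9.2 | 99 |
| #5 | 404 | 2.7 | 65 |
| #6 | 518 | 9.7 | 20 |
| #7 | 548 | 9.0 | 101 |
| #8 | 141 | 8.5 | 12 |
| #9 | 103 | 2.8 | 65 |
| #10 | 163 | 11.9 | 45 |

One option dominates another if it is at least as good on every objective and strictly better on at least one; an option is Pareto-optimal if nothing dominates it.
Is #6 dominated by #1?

#1 vs #6: #1 is worse on fuel (88 vs 20), so it does not dominate #6.

No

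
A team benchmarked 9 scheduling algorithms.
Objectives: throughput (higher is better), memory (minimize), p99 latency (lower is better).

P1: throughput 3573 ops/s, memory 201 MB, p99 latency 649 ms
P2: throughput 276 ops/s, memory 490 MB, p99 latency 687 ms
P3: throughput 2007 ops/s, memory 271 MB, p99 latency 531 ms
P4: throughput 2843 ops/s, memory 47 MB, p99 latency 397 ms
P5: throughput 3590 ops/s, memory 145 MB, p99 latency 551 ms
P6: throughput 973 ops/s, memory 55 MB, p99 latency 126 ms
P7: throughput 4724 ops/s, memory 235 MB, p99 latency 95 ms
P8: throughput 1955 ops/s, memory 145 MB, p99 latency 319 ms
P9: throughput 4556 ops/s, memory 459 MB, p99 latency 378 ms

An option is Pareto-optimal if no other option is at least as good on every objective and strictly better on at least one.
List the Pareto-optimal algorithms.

P1: dominated by P5 (throughput 3590≥3573, memory 145≤201, p99 latency 551≤649).
P2: dominated by P1 (throughput 3573≥276, memory 201≤490, p99 latency 649≤687).
P3: dominated by P4 (throughput 2843≥2007, memory 47≤271, p99 latency 397≤531).
P4: not dominated (best memory).
P5: not dominated.
P6: not dominated.
P7: not dominated (best throughput).
P8: not dominated.
P9: dominated by P7 (throughput 4724≥4556, memory 235≤459, p99 latency 95≤378).

P4, P5, P6, P7, P8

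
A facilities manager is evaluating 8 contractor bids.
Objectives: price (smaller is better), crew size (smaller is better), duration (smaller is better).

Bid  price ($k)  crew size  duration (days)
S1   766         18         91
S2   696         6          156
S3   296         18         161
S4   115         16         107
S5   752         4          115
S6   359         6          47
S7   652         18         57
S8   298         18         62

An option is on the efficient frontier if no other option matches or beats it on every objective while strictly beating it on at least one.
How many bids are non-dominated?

S1: dominated by S6 (price 359≤766, crew size 6≤18, duration 47≤91).
S2: dominated by S6 (price 359≤696, crew size 6≤6, duration 47≤156).
S3: dominated by S4 (price 115≤296, crew size 16≤18, duration 107≤161).
S4: not dominated (best price).
S5: not dominated (best crew size).
S6: not dominated (best duration).
S7: dominated by S6 (price 359≤652, crew size 6≤18, duration 47≤57).
S8: not dominated.
Pareto-optimal: S4, S5, S6, S8 → 4.

4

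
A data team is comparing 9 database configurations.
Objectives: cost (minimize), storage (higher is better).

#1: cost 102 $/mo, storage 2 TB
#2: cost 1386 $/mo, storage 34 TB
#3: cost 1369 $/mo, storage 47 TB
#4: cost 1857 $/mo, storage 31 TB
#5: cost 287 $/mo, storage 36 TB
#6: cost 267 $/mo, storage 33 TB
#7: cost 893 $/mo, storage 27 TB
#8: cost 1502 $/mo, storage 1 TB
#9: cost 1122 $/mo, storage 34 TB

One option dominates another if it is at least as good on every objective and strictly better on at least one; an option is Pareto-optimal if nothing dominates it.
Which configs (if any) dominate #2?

#3: cost 1369≤1386, storage 47≥34 — dominates #2.
#5: cost 287≤1386, storage 36≥34 — dominates #2.
#9: cost 1122≤1386, storage 34≥34 — dominates #2.
Others (#1, #4, #6, #7, #8) are each worse than #2 on at least one objective.

#3, #5, #9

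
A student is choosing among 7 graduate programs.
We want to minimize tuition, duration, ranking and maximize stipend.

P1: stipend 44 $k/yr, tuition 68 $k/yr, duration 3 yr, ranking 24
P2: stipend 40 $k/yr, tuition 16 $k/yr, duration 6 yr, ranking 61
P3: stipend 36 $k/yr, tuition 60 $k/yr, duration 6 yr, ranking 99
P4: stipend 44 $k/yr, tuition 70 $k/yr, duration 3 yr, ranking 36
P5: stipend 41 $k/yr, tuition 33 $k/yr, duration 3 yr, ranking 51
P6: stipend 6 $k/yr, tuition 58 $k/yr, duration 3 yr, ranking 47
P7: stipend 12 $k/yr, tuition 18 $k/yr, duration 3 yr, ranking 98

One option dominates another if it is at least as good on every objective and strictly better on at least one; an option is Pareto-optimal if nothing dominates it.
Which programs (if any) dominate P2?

none

P1: worse on tuition (68 vs 16).
P3: worse on stipend (36 vs 40).
P4: worse on tuition (70 vs 16).
P5: worse on tuition (33 vs 16).
P6: worse on stipend (6 vs 40).
P7: worse on stipend (12 vs 40).
No option dominates P2.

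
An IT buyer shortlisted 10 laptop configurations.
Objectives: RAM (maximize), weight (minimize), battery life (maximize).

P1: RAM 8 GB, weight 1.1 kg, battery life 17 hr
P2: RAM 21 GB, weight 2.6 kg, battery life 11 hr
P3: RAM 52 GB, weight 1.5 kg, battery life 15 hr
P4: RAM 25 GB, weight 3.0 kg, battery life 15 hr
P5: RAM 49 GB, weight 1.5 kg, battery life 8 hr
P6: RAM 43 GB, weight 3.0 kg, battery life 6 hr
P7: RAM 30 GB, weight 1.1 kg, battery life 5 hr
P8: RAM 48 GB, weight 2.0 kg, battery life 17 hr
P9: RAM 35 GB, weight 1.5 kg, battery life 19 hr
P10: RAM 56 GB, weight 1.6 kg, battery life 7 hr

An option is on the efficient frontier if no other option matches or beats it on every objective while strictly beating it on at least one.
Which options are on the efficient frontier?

P1: not dominated.
P2: dominated by P3 (RAM 52≥21, weight 1.5≤2.6, battery life 15≥11).
P3: not dominated.
P4: dominated by P3 (RAM 52≥25, weight 1.5≤3.0, battery life 15≥15).
P5: dominated by P3 (RAM 52≥49, weight 1.5≤1.5, battery life 15≥8).
P6: dominated by P3 (RAM 52≥43, weight 1.5≤3.0, battery life 15≥6).
P7: not dominated.
P8: not dominated.
P9: not dominated (best battery life).
P10: not dominated (best RAM).

P1, P3, P7, P8, P9, P10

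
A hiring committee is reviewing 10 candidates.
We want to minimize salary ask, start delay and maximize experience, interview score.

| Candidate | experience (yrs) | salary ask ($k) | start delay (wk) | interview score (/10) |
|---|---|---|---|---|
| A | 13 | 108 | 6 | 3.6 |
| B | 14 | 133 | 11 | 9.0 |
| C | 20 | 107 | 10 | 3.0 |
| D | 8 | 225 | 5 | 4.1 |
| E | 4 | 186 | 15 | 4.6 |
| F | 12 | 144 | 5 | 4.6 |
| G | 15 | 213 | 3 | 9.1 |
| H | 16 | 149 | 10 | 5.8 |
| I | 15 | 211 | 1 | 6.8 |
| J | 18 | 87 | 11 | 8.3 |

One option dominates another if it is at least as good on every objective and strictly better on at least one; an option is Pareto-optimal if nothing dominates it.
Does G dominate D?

Yes

G vs D: experience 15≥8, salary ask 213≤225, start delay 3≤5, interview score 9.1≥4.1 — G is at least as good on every objective with at least one strict improvement.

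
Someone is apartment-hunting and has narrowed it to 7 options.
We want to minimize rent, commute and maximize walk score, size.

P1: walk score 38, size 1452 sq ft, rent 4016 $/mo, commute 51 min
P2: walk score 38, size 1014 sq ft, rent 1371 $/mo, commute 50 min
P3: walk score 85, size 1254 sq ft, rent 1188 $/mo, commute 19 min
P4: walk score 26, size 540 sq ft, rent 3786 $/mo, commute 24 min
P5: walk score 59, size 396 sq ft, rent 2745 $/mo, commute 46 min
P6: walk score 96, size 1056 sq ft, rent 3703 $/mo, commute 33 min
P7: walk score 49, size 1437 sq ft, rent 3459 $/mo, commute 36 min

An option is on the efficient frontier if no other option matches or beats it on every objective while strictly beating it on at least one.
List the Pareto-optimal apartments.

P1, P3, P6, P7

P1: not dominated (best size).
P2: dominated by P3 (walk score 85≥38, size 1254≥1014, rent 1188≤1371, commute 19≤50).
P3: not dominated (best rent).
P4: dominated by P3 (walk score 85≥26, size 1254≥540, rent 1188≤3786, commute 19≤24).
P5: dominated by P3 (walk score 85≥59, size 1254≥396, rent 1188≤2745, commute 19≤46).
P6: not dominated (best walk score).
P7: not dominated.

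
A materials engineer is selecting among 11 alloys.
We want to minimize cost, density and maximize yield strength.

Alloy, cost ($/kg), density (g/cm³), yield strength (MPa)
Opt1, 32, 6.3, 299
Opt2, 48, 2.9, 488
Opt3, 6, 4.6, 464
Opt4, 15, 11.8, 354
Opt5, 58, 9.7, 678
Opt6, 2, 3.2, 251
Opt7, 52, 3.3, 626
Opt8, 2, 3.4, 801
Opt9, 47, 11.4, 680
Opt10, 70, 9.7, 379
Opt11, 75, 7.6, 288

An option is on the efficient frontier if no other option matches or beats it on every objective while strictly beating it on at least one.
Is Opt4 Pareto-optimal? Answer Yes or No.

No

Opt3 vs Opt4: cost 6≤15, density 4.6≤11.8, yield strength 464≥354 — Opt3 is at least as good on every objective and strictly better on at least one, so Opt3 dominates Opt4.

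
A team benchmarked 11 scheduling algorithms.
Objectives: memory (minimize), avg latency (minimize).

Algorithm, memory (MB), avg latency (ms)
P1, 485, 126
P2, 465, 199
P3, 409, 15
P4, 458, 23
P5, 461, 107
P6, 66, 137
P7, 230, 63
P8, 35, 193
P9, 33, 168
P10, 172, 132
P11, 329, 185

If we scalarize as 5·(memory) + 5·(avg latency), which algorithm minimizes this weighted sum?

P1: 5·485 + 5·126 = 3055
P2: 5·465 + 5·199 = 3320
P3: 5·409 + 5·15 = 2120
P4: 5·458 + 5·23 = 2405
P5: 5·461 + 5·107 = 2840
P6: 5·66 + 5·137 = 1015
P7: 5·230 + 5·63 = 1465
P8: 5·35 + 5·193 = 1140
P9: 5·33 + 5·168 = 1005
P10: 5·172 + 5·132 = 1520
P11: 5·329 + 5·185 = 2570
Lowest: P9 at 1005.

P9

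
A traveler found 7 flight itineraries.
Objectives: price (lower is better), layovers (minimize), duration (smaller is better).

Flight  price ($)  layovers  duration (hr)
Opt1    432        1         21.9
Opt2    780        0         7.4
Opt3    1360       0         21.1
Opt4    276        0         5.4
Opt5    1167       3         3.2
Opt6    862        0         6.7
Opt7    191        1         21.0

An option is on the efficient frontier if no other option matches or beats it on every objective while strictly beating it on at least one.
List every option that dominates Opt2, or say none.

Opt4: price 276≤780, layovers 0≤0, duration 5.4≤7.4 — dominates Opt2.
Others (Opt1, Opt3, Opt5, Opt6, Opt7) are each worse than Opt2 on at least one objective.

Opt4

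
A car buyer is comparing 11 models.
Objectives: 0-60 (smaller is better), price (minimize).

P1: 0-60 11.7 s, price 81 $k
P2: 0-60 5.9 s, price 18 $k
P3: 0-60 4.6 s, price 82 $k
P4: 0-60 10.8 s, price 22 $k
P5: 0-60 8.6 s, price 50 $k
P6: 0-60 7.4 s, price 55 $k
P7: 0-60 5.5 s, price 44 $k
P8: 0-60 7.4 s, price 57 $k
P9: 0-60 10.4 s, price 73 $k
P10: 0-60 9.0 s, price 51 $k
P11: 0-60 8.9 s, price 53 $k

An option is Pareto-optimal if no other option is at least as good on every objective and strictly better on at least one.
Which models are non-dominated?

P1: dominated by P2 (0-60 5.9≤11.7, price 18≤81).
P2: not dominated (best price).
P3: not dominated (best 0-60).
P4: dominated by P2 (0-60 5.9≤10.8, price 18≤22).
P5: dominated by P2 (0-60 5.9≤8.6, price 18≤50).
P6: dominated by P2 (0-60 5.9≤7.4, price 18≤55).
P7: not dominated.
P8: dominated by P2 (0-60 5.9≤7.4, price 18≤57).
P9: dominated by P2 (0-60 5.9≤10.4, price 18≤73).
P10: dominated by P2 (0-60 5.9≤9.0, price 18≤51).
P11: dominated by P2 (0-60 5.9≤8.9, price 18≤53).

P2, P3, P7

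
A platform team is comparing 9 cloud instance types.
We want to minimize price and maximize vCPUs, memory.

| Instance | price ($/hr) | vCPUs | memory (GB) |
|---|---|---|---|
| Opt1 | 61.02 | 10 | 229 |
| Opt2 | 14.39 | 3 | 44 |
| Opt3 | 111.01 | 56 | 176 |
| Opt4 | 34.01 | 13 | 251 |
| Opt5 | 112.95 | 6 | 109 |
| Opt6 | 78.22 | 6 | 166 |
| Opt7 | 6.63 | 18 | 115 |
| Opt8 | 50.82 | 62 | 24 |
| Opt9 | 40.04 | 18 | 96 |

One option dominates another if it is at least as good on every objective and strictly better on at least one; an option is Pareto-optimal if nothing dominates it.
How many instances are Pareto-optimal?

4

Opt1: dominated by Opt4 (price 34.01≤61.02, vCPUs 13≥10, memory 251≥229).
Opt2: dominated by Opt7 (price 6.63≤14.39, vCPUs 18≥3, memory 115≥44).
Opt3: not dominated.
Opt4: not dominated (best memory).
Opt5: dominated by Opt1 (price 61.02≤112.95, vCPUs 10≥6, memory 229≥109).
Opt6: dominated by Opt1 (price 61.02≤78.22, vCPUs 10≥6, memory 229≥166).
Opt7: not dominated (best price).
Opt8: not dominated (best vCPUs).
Opt9: dominated by Opt7 (price 6.63≤40.04, vCPUs 18≥18, memory 115≥96).
Pareto-optimal: Opt3, Opt4, Opt7, Opt8 → 4.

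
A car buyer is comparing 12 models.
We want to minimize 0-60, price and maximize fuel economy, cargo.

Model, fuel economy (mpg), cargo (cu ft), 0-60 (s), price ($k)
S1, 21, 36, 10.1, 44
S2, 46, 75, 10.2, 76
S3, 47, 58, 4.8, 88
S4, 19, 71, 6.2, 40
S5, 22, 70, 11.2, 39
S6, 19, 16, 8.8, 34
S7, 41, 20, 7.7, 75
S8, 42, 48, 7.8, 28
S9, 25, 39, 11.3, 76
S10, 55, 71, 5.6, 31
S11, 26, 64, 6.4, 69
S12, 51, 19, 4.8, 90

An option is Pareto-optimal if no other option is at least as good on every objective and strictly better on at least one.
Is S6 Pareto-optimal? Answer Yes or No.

S8 vs S6: fuel economy 42≥19, cargo 48≥16, 0-60 7.8≤8.8, price 28≤34 — S8 is at least as good on every objective and strictly better on at least one, so S8 dominates S6.

No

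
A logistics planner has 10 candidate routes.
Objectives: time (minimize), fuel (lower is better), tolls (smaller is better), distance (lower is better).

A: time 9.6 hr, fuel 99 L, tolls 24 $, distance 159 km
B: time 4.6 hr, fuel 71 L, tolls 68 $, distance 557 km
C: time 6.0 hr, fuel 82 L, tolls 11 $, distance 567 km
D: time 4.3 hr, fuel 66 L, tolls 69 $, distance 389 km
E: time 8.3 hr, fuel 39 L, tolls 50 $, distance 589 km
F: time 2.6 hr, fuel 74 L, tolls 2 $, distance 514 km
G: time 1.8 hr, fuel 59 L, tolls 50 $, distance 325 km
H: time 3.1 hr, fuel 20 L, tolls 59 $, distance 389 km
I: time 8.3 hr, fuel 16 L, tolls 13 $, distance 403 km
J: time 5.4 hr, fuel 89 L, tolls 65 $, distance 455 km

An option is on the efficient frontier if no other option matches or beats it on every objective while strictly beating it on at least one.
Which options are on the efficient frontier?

A: not dominated (best distance).
B: dominated by G (time 1.8≤4.6, fuel 59≤71, tolls 50≤68, distance 325≤557).
C: dominated by F (time 2.6≤6.0, fuel 74≤82, tolls 2≤11, distance 514≤567).
D: dominated by G (time 1.8≤4.3, fuel 59≤66, tolls 50≤69, distance 325≤389).
E: dominated by I (time 8.3≤8.3, fuel 16≤39, tolls 13≤50, distance 403≤589).
F: not dominated (best tolls).
G: not dominated (best time).
H: not dominated.
I: not dominated (best fuel).
J: dominated by G (time 1.8≤5.4, fuel 59≤89, tolls 50≤65, distance 325≤455).

A, F, G, H, I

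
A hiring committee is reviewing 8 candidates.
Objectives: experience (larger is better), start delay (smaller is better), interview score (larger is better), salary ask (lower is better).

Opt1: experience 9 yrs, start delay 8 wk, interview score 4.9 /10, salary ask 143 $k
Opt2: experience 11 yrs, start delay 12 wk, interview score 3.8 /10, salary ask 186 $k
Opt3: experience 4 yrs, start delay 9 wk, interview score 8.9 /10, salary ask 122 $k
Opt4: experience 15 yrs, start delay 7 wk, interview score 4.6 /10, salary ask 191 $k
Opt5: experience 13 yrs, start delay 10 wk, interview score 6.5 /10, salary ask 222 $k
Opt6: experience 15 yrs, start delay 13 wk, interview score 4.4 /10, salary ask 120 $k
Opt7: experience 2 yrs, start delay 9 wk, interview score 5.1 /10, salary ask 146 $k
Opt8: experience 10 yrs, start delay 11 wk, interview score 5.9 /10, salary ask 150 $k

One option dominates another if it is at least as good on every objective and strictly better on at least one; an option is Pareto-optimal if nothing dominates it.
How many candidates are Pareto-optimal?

7

Opt1: not dominated.
Opt2: not dominated.
Opt3: not dominated (best interview score).
Opt4: not dominated (best start delay).
Opt5: not dominated.
Opt6: not dominated (best salary ask).
Opt7: dominated by Opt3 (experience 4≥2, start delay 9≤9, interview score 8.9≥5.1, salary ask 122≤146).
Opt8: not dominated.
Pareto-optimal: Opt1, Opt2, Opt3, Opt4, Opt5, Opt6, Opt8 → 7.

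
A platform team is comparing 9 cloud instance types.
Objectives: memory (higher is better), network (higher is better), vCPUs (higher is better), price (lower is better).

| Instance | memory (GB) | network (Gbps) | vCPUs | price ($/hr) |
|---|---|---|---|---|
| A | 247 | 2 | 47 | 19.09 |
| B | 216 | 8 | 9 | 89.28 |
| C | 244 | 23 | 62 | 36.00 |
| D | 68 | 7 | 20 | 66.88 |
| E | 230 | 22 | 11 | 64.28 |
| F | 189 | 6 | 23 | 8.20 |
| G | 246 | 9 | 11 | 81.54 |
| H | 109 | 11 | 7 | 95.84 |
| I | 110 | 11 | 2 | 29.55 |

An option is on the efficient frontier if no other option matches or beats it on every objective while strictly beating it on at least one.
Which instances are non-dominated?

A: not dominated (best memory).
B: dominated by C (memory 244≥216, network 23≥8, vCPUs 62≥9, price 36.00≤89.28).
C: not dominated (best network).
D: dominated by C (memory 244≥68, network 23≥7, vCPUs 62≥20, price 36.00≤66.88).
E: dominated by C (memory 244≥230, network 23≥22, vCPUs 62≥11, price 36.00≤64.28).
F: not dominated (best price).
G: not dominated.
H: dominated by C (memory 244≥109, network 23≥11, vCPUs 62≥7, price 36.00≤95.84).
I: not dominated.

A, C, F, G, I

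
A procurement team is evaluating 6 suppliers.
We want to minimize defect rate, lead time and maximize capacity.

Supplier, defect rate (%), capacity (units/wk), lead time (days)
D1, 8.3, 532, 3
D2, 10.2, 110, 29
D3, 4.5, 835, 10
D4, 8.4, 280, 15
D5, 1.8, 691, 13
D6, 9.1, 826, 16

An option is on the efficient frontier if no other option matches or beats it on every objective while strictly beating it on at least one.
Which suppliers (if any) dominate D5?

none

D1: worse on defect rate (8.3 vs 1.8).
D2: worse on defect rate (10.2 vs 1.8).
D3: worse on defect rate (4.5 vs 1.8).
D4: worse on defect rate (8.4 vs 1.8).
D6: worse on defect rate (9.1 vs 1.8).
No option dominates D5.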